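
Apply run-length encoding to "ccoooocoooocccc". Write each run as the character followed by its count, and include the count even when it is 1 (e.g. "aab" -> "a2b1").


String: "ccoooocoooocccc"
Scanning for consecutive runs:
  'c' x 2
  'o' x 4
  'c' x 1
  'o' x 4
  'c' x 4
RLE = "c2o4c1o4c4"


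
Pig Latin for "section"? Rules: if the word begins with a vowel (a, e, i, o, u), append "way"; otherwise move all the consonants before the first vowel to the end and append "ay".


Word: "section"
Starts with consonant(s) → move to end, add 'ay'
Consonant cluster: "s"
Pig Latin = "ectionsay"


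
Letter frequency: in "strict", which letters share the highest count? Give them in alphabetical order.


Word: "strict"
Letter counts:
  'c': 1
  'i': 1
  'r': 1
  's': 1
  't': 2
Maximum count = 2
Most frequent = 't' (2 times each)


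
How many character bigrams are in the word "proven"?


Word: "proven" (length 6)
Number of 2-grams = length - 2 + 1 = 6 - 2 + 1
= 5


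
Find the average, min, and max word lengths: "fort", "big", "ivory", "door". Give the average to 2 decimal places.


Lengths: "fort"=4, "big"=3, "ivory"=5, "door"=4
Sum = 16, Count = 4
Average = 16/4 = 4.00
= avg=4.00, min=3, max=5


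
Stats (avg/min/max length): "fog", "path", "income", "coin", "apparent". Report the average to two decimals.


Lengths: "fog"=3, "path"=4, "income"=6, "coin"=4, "apparent"=8
Sum = 25, Count = 5
Average = 25/5 = 5.00
= avg=5.00, min=3, max=8


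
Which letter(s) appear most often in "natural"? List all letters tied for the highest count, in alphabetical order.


Word: "natural"
Letter counts:
  'a': 2
  'l': 1
  'n': 1
  'r': 1
  't': 1
  'u': 1
Maximum count = 2
Most frequent = 'a' (2 times each)


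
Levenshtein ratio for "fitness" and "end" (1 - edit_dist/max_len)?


Word 1: "fitness" (length 7)
Word 2: "end" (length 3)
One optimal edit sequence:
  1. delete 'f'  (+1)
  2. delete 'i'  (+1)
  3. delete 't'  (+1)
  4. delete 'n'  (+1)
  5. keep 'e'
  6. substitute 's' -> 'n'  (+1)
  7. substitute 's' -> 'd'  (+1)
Edit distance = 6
Max length = max(7, 3) = 7
Similarity = 1 - 6/7
= 0.1429


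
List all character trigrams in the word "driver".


Word: "driver" (length 6)
Number of trigrams = 6 - 3 + 1 = 4
  Position 0: "dri"
  Position 1: "riv"
  Position 2: "ive"
  Position 3: "ver"
Trigrams = "dri", "riv", "ive", "ver"


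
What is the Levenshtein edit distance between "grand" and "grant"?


Word 1: "grand" (length 5)
Word 2: "grant" (length 5)
One optimal edit sequence (insert/delete/substitute each cost 1):
  1. keep 'g'
  2. keep 'r'
  3. keep 'a'
  4. keep 'n'
  5. substitute 'd' -> 't'  (+1)
Total edit operations: 1
Edit distance = 1


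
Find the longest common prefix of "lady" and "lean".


Word 1: "lady"
Word 2: "lean"
Comparing from start:
  Pos 0: 'l' == 'l'
  Pos 1: 'a' != 'e' (stop)
LCP = "l" (length 1)


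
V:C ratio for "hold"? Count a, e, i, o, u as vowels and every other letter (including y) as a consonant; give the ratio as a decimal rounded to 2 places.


Word: "hold"
Vowels (a,e,i,o,u): 1
Consonants: 3
Ratio = 1/3
= 0.33


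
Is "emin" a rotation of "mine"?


Word: "mine", Candidate: "emin"
Method: check if candidate is substring of word+word
"minemine" contains "emin"? Yes
Is rotation = Yes


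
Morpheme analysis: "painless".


Word: "painless"
Morphemes: pain + -less
Each morpheme carries meaning
= 2 morphemes


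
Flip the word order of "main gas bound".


Original: "main gas bound"
Words (1..n): main | gas | bound
Reversed (n..1): bound | gas | main
Result = "bound gas main"


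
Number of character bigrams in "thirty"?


Word: "thirty" (length 6)
Number of 2-grams = length - 2 + 1 = 6 - 2 + 1
= 5


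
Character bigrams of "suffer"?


Word: "suffer" (length 6)
Number of bigrams = 6 - 2 + 1 = 5
  Position 0: "su"
  Position 1: "uf"
  Position 2: "ff"
  Position 3: "fe"
  Position 4: "er"
Bigrams = "su", "uf", "ff", "fe", "er"


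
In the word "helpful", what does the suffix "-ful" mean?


Suffix: -ful
Example: helpful = help + -ful
Meaning = full of


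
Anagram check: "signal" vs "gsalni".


Word 1: "signal" → sorted: agilns
Word 2: "gsalni" → sorted: agilns
Same letters? agilns == agilns
Anagram = Yes


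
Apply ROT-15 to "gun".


Word: "gun"
Shift: 15
Each letter → (letter + shift) mod 26:
  'g' (6) + 15 = 21 → 'v'
  'u' (20) + 15 = 9 → 'j'
  'n' (13) + 15 = 2 → 'c'
Result = "vjc"


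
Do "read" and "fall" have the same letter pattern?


Pattern of "read": [0, 1, 2, 3]
Pattern of "fall": [0, 1, 2, 2]
Patterns do not match
Same pattern = No


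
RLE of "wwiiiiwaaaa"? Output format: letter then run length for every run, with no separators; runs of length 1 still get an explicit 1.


String: "wwiiiiwaaaa"
Scanning for consecutive runs:
  'w' x 2
  'i' x 4
  'w' x 1
  'a' x 4
RLE = "w2i4w1a4"


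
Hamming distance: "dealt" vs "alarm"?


Comparing character by character (same length = 5):
  Pos 0: 'd' vs 'a' !=
  Pos 1: 'e' vs 'l' !=
  Pos 2: 'a' vs 'a' =
  Pos 3: 'l' vs 'r' !=
  Pos 4: 't' vs 'm' !=
Hamming distance = 4


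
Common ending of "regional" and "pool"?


Word 1: "regional"
Word 2: "pool"
Comparing from end:
  Pos -1: 'l' == 'l'
  Pos -2: 'a' != 'o' (stop)
LCS = "l" (length 1)


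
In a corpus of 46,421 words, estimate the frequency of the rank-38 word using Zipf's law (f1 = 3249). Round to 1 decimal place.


Zipf's law: f(r) = f(1) / r
f(1) = 3249
f(38) = 3249 / 38
= 85.5 occurrences


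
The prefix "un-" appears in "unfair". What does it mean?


Prefix: un-
Example: unfair (un- + fair)
Meaning = not / reverse


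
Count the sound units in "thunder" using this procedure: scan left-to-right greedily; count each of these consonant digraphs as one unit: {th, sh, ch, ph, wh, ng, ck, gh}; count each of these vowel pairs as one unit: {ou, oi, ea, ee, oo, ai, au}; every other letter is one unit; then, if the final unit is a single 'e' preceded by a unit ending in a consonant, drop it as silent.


Word: "thunder" (7 letters)
Left-to-right scan:
  1. 'th' (digraph)
  2. 'u' (letter)
  3. 'n' (letter)
  4. 'd' (letter)
  5. 'e' (letter)
  6. 'r' (letter)
Units from scan: 6
Sound units = 6 units


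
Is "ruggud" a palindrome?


Word: "ruggud"
Reversed: "duggur"
Forward == Backward? ruggud != duggur
Palindrome = No


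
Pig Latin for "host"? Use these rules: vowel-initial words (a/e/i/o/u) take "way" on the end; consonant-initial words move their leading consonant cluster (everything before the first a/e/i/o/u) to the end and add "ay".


Word: "host"
Starts with consonant(s) → move to end, add 'ay'
Consonant cluster: "h"
Pig Latin = "osthay"


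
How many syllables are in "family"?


Word: "family"
Syllable breakdown: fam | i | ly
Counting: 3 parts
= 3 syllables


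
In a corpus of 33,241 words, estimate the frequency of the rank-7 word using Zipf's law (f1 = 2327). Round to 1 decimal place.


Zipf's law: f(r) = f(1) / r
f(1) = 2327
f(7) = 2327 / 7
= 332.4 occurrences


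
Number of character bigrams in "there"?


Word: "there" (length 5)
Number of 2-grams = length - 2 + 1 = 5 - 2 + 1
= 4


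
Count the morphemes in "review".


Word: "review"
Morphemes: re- + view
Each morpheme carries meaning
= 2 morphemes


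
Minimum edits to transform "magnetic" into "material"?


Word 1: "magnetic" (length 8)
Word 2: "material" (length 8)
One optimal edit sequence (insert/delete/substitute each cost 1):
  1. keep 'm'
  2. keep 'a'
  3. delete 'g'  (+1)
  4. substitute 'n' -> 't'  (+1)
  5. keep 'e'
  6. substitute 't' -> 'r'  (+1)
  7. keep 'i'
  8. insert 'a'  (+1)
  9. substitute 'c' -> 'l'  (+1)
Total edit operations: 5
Edit distance = 5


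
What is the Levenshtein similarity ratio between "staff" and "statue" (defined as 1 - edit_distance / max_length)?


Word 1: "staff" (length 5)
Word 2: "statue" (length 6)
One optimal edit sequence:
  1. keep 's'
  2. keep 't'
  3. keep 'a'
  4. insert 't'  (+1)
  5. substitute 'f' -> 'u'  (+1)
  6. substitute 'f' -> 'e'  (+1)
Edit distance = 3
Max length = max(5, 6) = 6
Similarity = 1 - 3/6
= 0.5000


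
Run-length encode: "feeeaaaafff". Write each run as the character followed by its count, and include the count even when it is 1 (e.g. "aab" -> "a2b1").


String: "feeeaaaafff"
Scanning for consecutive runs:
  'f' x 1
  'e' x 3
  'a' x 4
  'f' x 3
RLE = "f1e3a4f3"


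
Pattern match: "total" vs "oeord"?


Pattern of "total": [0, 1, 0, 2, 3]
Pattern of "oeord": [0, 1, 0, 2, 3]
Patterns match
Same pattern = Yes


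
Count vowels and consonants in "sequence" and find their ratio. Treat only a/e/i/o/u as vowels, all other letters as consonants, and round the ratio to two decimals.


Word: "sequence"
Vowels (a,e,i,o,u): 4
Consonants: 4
Ratio = 4/4
= 1.00


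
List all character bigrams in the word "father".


Word: "father" (length 6)
Number of bigrams = 6 - 2 + 1 = 5
  Position 0: "fa"
  Position 1: "at"
  Position 2: "th"
  Position 3: "he"
  Position 4: "er"
Bigrams = "fa", "at", "th", "he", "er"


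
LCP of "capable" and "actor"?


Word 1: "capable"
Word 2: "actor"
Comparing from start:
  Pos 0: 'c' != 'a' (stop)
LCP = "" (length 0)


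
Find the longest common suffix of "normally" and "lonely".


Word 1: "normally"
Word 2: "lonely"
Comparing from end:
  Pos -1: 'y' == 'y'
  Pos -2: 'l' == 'l'
  Pos -3: 'l' != 'e' (stop)
LCS = "ly" (length 2)


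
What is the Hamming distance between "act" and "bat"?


Comparing character by character (same length = 3):
  Pos 0: 'a' vs 'b' !=
  Pos 1: 'c' vs 'a' !=
  Pos 2: 't' vs 't' =
Hamming distance = 2


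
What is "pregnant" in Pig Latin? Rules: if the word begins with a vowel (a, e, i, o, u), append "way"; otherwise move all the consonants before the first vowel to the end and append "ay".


Word: "pregnant"
Starts with consonant(s) → move to end, add 'ay'
Consonant cluster: "pr"
Pig Latin = "egnantpray"


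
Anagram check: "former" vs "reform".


Word 1: "former" → sorted: efmorr
Word 2: "reform" → sorted: efmorr
Same letters? efmorr == efmorr
Anagram = Yes


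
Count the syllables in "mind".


Word: "mind"
Syllable breakdown: mind
Counting: 1 part
= 1 syllable


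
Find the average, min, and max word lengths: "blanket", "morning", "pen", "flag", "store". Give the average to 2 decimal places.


Lengths: "blanket"=7, "morning"=7, "pen"=3, "flag"=4, "store"=5
Sum = 26, Count = 5
Average = 26/5 = 5.20
= avg=5.20, min=3, max=7


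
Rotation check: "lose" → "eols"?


Word: "lose", Candidate: "eols"
Method: check if candidate is substring of word+word
"loselose" contains "eols"? No
Is rotation = No


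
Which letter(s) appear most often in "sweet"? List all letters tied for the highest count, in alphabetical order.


Word: "sweet"
Letter counts:
  'e': 2
  's': 1
  't': 1
  'w': 1
Maximum count = 2
Most frequent = 'e' (2 times each)


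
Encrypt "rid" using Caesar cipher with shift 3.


Word: "rid"
Shift: 3
Each letter → (letter + shift) mod 26:
  'r' (17) + 3 = 20 → 'u'
  'i' (8) + 3 = 11 → 'l'
  'd' (3) + 3 = 6 → 'g'
Result = "ulg"


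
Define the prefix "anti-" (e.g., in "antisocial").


Prefix: anti-
As in: antisocial -> anti- + social
Meaning = against


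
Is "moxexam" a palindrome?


Word: "moxexam"
Reversed: "maxexom"
Forward == Backward? moxexam != maxexom
Palindrome = No


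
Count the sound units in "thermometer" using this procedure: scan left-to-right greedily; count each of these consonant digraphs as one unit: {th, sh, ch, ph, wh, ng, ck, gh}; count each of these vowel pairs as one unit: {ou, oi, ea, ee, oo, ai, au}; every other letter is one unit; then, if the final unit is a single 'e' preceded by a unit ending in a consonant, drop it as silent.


Word: "thermometer" (11 letters)
Left-to-right scan:
  [1] 'th' (digraph)
  [2] 'e' (letter)
  [3] 'r' (letter)
  [4] 'm' (letter)
  [5] 'o' (letter)
  [6] 'm' (letter)
  [7] 'e' (letter)
  [8] 't' (letter)
  [9] 'e' (letter)
  [10] 'r' (letter)
Units from scan: 10
Sound units = 10 units


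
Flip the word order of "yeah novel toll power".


Original: "yeah novel toll power"
Words (1..n): yeah | novel | toll | power
Reversed (n..1): power | toll | novel | yeah
Result = "power toll novel yeah"


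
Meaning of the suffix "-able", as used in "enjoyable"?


Suffix: -able
Example: enjoyable (enjoy + -able)
Meaning = capable of


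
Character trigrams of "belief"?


Word: "belief" (length 6)
Number of trigrams = 6 - 3 + 1 = 4
  Position 0: "bel"
  Position 1: "eli"
  Position 2: "lie"
  Position 3: "ief"
Trigrams = "bel", "eli", "lie", "ief"


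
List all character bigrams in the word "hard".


Word: "hard" (length 4)
Number of bigrams = 4 - 2 + 1 = 3
  Position 0: "ha"
  Position 1: "ar"
  Position 2: "rd"
Bigrams = "ha", "ar", "rd"


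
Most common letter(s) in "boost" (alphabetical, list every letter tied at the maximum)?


Word: "boost"
Letter counts:
  'b': 1
  'o': 2
  's': 1
  't': 1
Maximum count = 2
Most frequent = 'o' (2 times each)


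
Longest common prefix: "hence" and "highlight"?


Word 1: "hence"
Word 2: "highlight"
Comparing from start:
  Pos 0: 'h' == 'h'
  Pos 1: 'e' != 'i' (stop)
LCP = "h" (length 1)


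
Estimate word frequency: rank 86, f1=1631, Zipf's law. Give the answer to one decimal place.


Zipf's law: f(r) = f(1) / r
f(1) = 1631
f(86) = 1631 / 86
= 19.0 occurrences


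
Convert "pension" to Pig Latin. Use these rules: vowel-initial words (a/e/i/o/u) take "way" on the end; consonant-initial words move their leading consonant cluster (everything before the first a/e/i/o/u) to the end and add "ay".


Word: "pension"
Starts with consonant(s) → move to end, add 'ay'
Consonant cluster: "p"
Pig Latin = "ensionpay"


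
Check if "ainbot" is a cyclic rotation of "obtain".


Word: "obtain", Candidate: "ainbot"
Method: check if candidate is substring of word+word
"obtainobtain" contains "ainbot"? No
Is rotation = No


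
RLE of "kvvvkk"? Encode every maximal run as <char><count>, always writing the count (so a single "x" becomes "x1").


String: "kvvvkk"
Scanning for consecutive runs:
  'k' x 1
  'v' x 3
  'k' x 2
RLE = "k1v3k2"


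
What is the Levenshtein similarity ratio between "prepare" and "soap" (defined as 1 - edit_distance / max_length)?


Word 1: "prepare" (length 7)
Word 2: "soap" (length 4)
One optimal edit sequence:
  1. delete 'p'  (+1)
  2. delete 'r'  (+1)
  3. substitute 'e' -> 's'  (+1)
  4. substitute 'p' -> 'o'  (+1)
  5. keep 'a'
  6. delete 'r'  (+1)
  7. substitute 'e' -> 'p'  (+1)
Edit distance = 6
Max length = max(7, 4) = 7
Similarity = 1 - 6/7
= 0.1429


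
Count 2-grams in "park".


Word: "park" (length 4)
Number of 2-grams = length - 2 + 1 = 4 - 2 + 1
= 3


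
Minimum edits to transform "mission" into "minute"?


Word 1: "mission" (length 7)
Word 2: "minute" (length 6)
One optimal edit sequence (insert/delete/substitute each cost 1):
  1. keep 'm'
  2. keep 'i'
  3. delete 's'  (+1)
  4. substitute 's' -> 'n'  (+1)
  5. substitute 'i' -> 'u'  (+1)
  6. substitute 'o' -> 't'  (+1)
  7. substitute 'n' -> 'e'  (+1)
Total edit operations: 5
Edit distance = 5


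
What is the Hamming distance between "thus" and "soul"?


Comparing character by character (same length = 4):
  Pos 0: 't' vs 's' !=
  Pos 1: 'h' vs 'o' !=
  Pos 2: 'u' vs 'u' =
  Pos 3: 's' vs 'l' !=
Hamming distance = 3


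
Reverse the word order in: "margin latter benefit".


Original: "margin latter benefit"
Words (1..n): margin | latter | benefit
Reversed (n..1): benefit | latter | margin
Result = "benefit latter margin"


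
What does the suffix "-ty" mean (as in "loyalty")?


Suffix: -ty
Example: loyalty = loyal + -ty
Meaning = quality of


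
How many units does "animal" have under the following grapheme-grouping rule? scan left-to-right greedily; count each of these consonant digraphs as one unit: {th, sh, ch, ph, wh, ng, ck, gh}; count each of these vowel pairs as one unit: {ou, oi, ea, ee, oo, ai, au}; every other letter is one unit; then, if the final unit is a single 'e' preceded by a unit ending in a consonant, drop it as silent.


Word: "animal" (6 letters)
Left-to-right scan:
  1. 'a' (letter)
  2. 'n' (letter)
  3. 'i' (letter)
  4. 'm' (letter)
  5. 'a' (letter)
  6. 'l' (letter)
Units from scan: 6
Sound units = 6 units


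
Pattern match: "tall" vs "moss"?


Pattern of "tall": [0, 1, 2, 2]
Pattern of "moss": [0, 1, 2, 2]
Patterns match
Same pattern = Yes


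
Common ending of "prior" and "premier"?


Word 1: "prior"
Word 2: "premier"
Comparing from end:
  Pos -1: 'r' == 'r'
  Pos -2: 'o' != 'e' (stop)
LCS = "r" (length 1)


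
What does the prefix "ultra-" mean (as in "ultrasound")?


Prefix: ultra-
Example: ultrasound = ultra- + sound
Meaning = beyond


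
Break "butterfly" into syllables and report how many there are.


Word: "butterfly"
Syllable breakdown: but | ter | fly
Counting: 3 parts
= 3 syllables


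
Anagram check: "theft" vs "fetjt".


Word 1: "theft" → sorted: efhtt
Word 2: "fetjt" → sorted: efjtt
Same letters? efhtt != efjtt
Anagram = No


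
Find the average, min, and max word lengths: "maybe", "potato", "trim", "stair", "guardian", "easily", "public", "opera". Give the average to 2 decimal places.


Lengths: "maybe"=5, "potato"=6, "trim"=4, "stair"=5, "guardian"=8, "easily"=6, "public"=6, "opera"=5
Sum = 45, Count = 8
Average = 45/8 = 5.63
= avg=5.63, min=4, max=8


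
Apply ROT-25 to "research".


Word: "research"
Shift: 25
Each letter → (letter + shift) mod 26:
  'r' (17) + 25 = 16 → 'q'
  'e' (4) + 25 = 3 → 'd'
  's' (18) + 25 = 17 → 'r'
  'e' (4) + 25 = 3 → 'd'
  'a' (0) + 25 = 25 → 'z'
  'r' (17) + 25 = 16 → 'q'
  'c' (2) + 25 = 1 → 'b'
  'h' (7) + 25 = 6 → 'g'
Result = "qdrdzqbg"


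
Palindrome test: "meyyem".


Word: "meyyem"
Reversed: "meyyem"
Forward == Backward? meyyem == meyyem
Palindrome = Yes


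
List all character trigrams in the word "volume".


Word: "volume" (length 6)
Number of trigrams = 6 - 3 + 1 = 4
  Position 0: "vol"
  Position 1: "olu"
  Position 2: "lum"
  Position 3: "ume"
Trigrams = "vol", "olu", "lum", "ume"


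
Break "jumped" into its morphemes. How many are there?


Word: "jumped"
Morphemes: jump | -ed
Each morpheme carries meaning
= 2 morphemes


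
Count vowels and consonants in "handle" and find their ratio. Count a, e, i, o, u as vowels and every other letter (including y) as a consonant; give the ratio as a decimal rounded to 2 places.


Word: "handle"
Vowels (a,e,i,o,u): 2
Consonants: 4
Ratio = 2/4
= 0.50


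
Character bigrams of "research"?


Word: "research" (length 8)
Number of bigrams = 8 - 2 + 1 = 7
  Position 0: "re"
  Position 1: "es"
  Position 2: "se"
  Position 3: "ea"
  Position 4: "ar"
  Position 5: "rc"
  Position 6: "ch"
Bigrams = "re", "es", "se", "ea", "ar", "rc", "ch"


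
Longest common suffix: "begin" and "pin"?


Word 1: "begin"
Word 2: "pin"
Comparing from end:
  Pos -1: 'n' == 'n'
  Pos -2: 'i' == 'i'
  Pos -3: 'g' != 'p' (stop)
LCS = "in" (length 2)


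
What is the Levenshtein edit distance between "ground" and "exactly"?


Word 1: "ground" (length 6)
Word 2: "exactly" (length 7)
One optimal edit sequence (insert/delete/substitute each cost 1):
  1. insert 'e'  (+1)
  2. substitute 'g' -> 'x'  (+1)
  3. substitute 'r' -> 'a'  (+1)
  4. substitute 'o' -> 'c'  (+1)
  5. substitute 'u' -> 't'  (+1)
  6. substitute 'n' -> 'l'  (+1)
  7. substitute 'd' -> 'y'  (+1)
Total edit operations: 7
Edit distance = 7


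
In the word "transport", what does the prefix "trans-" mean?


Prefix: trans-
As in: transport -> trans- + port
Meaning = across


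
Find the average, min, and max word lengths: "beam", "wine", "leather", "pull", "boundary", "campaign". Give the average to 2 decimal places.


Lengths: "beam"=4, "wine"=4, "leather"=7, "pull"=4, "boundary"=8, "campaign"=8
Sum = 35, Count = 6
Average = 35/6 = 5.83
= avg=5.83, min=4, max=8


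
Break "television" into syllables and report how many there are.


Word: "television"
Syllable breakdown: tel / e / vi / sion
Counting: 4 parts
= 4 syllables


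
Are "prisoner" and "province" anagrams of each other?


Word 1: "prisoner" → sorted: einoprrs
Word 2: "province" → sorted: ceinoprv
Same letters? einoprrs != ceinoprv
Anagram = No


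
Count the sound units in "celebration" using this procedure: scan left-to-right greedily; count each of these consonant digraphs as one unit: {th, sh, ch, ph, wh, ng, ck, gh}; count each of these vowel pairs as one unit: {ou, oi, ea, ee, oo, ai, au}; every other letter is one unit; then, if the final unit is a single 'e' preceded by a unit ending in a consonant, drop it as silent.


Word: "celebration" (11 letters)
Left-to-right scan:
  [1] 'c' (letter)
  [2] 'e' (letter)
  [3] 'l' (letter)
  [4] 'e' (letter)
  [5] 'b' (letter)
  [6] 'r' (letter)
  [7] 'a' (letter)
  [8] 't' (letter)
  [9] 'i' (letter)
  [10] 'o' (letter)
  [11] 'n' (letter)
Units from scan: 11
Sound units = 11 units


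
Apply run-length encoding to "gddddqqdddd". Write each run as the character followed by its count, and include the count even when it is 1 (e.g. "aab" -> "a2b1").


String: "gddddqqdddd"
Scanning for consecutive runs:
  'g' x 1
  'd' x 4
  'q' x 2
  'd' x 4
RLE = "g1d4q2d4"


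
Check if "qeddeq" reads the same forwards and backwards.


Word: "qeddeq"
Reversed: "qeddeq"
Forward == Backward? qeddeq == qeddeq
Palindrome = Yes


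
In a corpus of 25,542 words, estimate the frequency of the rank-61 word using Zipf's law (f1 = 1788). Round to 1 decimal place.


Zipf's law: f(r) = f(1) / r
f(1) = 1788
f(61) = 1788 / 61
= 29.3 occurrences


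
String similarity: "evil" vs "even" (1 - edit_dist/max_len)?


Word 1: "evil" (length 4)
Word 2: "even" (length 4)
One optimal edit sequence:
  1. keep 'e'
  2. keep 'v'
  3. substitute 'i' -> 'e'  (+1)
  4. substitute 'l' -> 'n'  (+1)
Edit distance = 2
Max length = max(4, 4) = 4
Similarity = 1 - 2/4
= 0.5000


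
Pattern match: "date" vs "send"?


Pattern of "date": [0, 1, 2, 3]
Pattern of "send": [0, 1, 2, 3]
Patterns match
Same pattern = Yes


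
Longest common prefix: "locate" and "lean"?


Word 1: "locate"
Word 2: "lean"
Comparing from start:
  Pos 0: 'l' == 'l'
  Pos 1: 'o' != 'e' (stop)
LCP = "l" (length 1)


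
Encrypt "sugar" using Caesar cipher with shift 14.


Word: "sugar"
Shift: 14
Each letter → (letter + shift) mod 26:
  's' (18) + 14 = 6 → 'g'
  'u' (20) + 14 = 8 → 'i'
  'g' (6) + 14 = 20 → 'u'
  'a' (0) + 14 = 14 → 'o'
  'r' (17) + 14 = 5 → 'f'
Result = "giuof"


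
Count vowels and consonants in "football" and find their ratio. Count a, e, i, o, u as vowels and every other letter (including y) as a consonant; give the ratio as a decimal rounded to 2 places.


Word: "football"
Vowels (a,e,i,o,u): 3
Consonants: 5
Ratio = 3/5
= 0.60


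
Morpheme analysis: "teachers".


Word: "teachers"
Morphemes: teach + -er + -s
Each morpheme carries meaning
= 3 morphemes


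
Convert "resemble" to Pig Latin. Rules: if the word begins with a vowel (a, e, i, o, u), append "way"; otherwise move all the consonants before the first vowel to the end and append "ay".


Word: "resemble"
Starts with consonant(s) → move to end, add 'ay'
Consonant cluster: "r"
Pig Latin = "esembleray"


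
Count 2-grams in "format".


Word: "format" (length 6)
Number of 2-grams = length - 2 + 1 = 6 - 2 + 1
= 5


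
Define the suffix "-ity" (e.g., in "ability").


Suffix: -ity
Example: ability = able + -ity, with a spelling change
Meaning = quality of


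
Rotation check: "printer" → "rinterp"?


Word: "printer", Candidate: "rinterp"
Method: check if candidate is substring of word+word
"printerprinter" contains "rinterp"? Yes
Is rotation = Yes


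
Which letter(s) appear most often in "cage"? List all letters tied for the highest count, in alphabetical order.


Word: "cage"
Letter counts:
  'a': 1
  'c': 1
  'e': 1
  'g': 1
Maximum count = 1
Most frequent = 'a', 'c', 'e', 'g' (1 time each)


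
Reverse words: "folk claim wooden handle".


Original: "folk claim wooden handle"
Words (1..n): folk | claim | wooden | handle
Reversed (n..1): handle | wooden | claim | folk
Result = "handle wooden claim folk"


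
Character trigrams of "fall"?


Word: "fall" (length 4)
Number of trigrams = 4 - 3 + 1 = 2
  Position 0: "fal"
  Position 1: "all"
Trigrams = "fal", "all"


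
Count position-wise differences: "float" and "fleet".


Comparing character by character (same length = 5):
  Pos 0: 'f' vs 'f' =
  Pos 1: 'l' vs 'l' =
  Pos 2: 'o' vs 'e' !=
  Pos 3: 'a' vs 'e' !=
  Pos 4: 't' vs 't' =
Hamming distance = 2


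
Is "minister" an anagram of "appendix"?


Word 1: "appendix" → sorted: adeinppx
Word 2: "minister" → sorted: eiimnrst
Same letters? adeinppx != eiimnrst
Anagram = No


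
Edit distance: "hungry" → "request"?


Word 1: "hungry" (length 6)
Word 2: "request" (length 7)
One optimal edit sequence (insert/delete/substitute each cost 1):
  1. insert 'r'  (+1)
  2. substitute 'h' -> 'e'  (+1)
  3. substitute 'u' -> 'q'  (+1)
  4. substitute 'n' -> 'u'  (+1)
  5. substitute 'g' -> 'e'  (+1)
  6. substitute 'r' -> 's'  (+1)
  7. substitute 'y' -> 't'  (+1)
Total edit operations: 7
Edit distance = 7


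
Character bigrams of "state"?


Word: "state" (length 5)
Number of bigrams = 5 - 2 + 1 = 4
  Position 0: "st"
  Position 1: "ta"
  Position 2: "at"
  Position 3: "te"
Bigrams = "st", "ta", "at", "te"


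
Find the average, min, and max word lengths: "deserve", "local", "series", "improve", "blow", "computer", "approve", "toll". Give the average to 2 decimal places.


Lengths: "deserve"=7, "local"=5, "series"=6, "improve"=7, "blow"=4, "computer"=8, "approve"=7, "toll"=4
Sum = 48, Count = 8
Average = 48/8 = 6.00
= avg=6.00, min=4, max=8


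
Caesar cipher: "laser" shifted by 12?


Word: "laser"
Shift: 12
Each letter → (letter + shift) mod 26:
  'l' (11) + 12 = 23 → 'x'
  'a' (0) + 12 = 12 → 'm'
  's' (18) + 12 = 4 → 'e'
  'e' (4) + 12 = 16 → 'q'
  'r' (17) + 12 = 3 → 'd'
Result = "xmeqd"


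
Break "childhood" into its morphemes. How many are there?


Word: "childhood"
Morphemes: child / -hood
Each morpheme carries meaning
= 2 morphemes


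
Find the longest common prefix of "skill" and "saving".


Word 1: "skill"
Word 2: "saving"
Comparing from start:
  Pos 0: 's' == 's'
  Pos 1: 'k' != 'a' (stop)
LCP = "s" (length 1)


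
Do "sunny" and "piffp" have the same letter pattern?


Pattern of "sunny": [0, 1, 2, 2, 3]
Pattern of "piffp": [0, 1, 2, 2, 0]
Patterns do not match
Same pattern = No


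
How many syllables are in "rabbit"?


Word: "rabbit"
Syllable breakdown: rab / bit
Counting: 2 parts
= 2 syllables


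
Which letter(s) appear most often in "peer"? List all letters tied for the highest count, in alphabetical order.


Word: "peer"
Letter counts:
  'e': 2
  'p': 1
  'r': 1
Maximum count = 2
Most frequent = 'e' (2 times each)


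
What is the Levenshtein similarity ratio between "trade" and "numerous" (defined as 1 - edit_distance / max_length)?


Word 1: "trade" (length 5)
Word 2: "numerous" (length 8)
One optimal edit sequence:
  1. insert 'n'  (+1)
  2. insert 'u'  (+1)
  3. insert 'm'  (+1)
  4. substitute 't' -> 'e'  (+1)
  5. keep 'r'
  6. substitute 'a' -> 'o'  (+1)
  7. substitute 'd' -> 'u'  (+1)
  8. substitute 'e' -> 's'  (+1)
Edit distance = 7
Max length = max(5, 8) = 8
Similarity = 1 - 7/8
= 0.1250


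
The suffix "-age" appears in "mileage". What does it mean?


Suffix: -age
Example: mileage (mile + -age)
Meaning = result / collection


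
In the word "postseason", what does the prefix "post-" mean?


Prefix: post-
Example: postseason (post- + season)
Meaning = after


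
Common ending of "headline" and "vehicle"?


Word 1: "headline"
Word 2: "vehicle"
Comparing from end:
  Pos -1: 'e' == 'e'
  Pos -2: 'n' != 'l' (stop)
LCS = "e" (length 1)


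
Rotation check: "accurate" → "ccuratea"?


Word: "accurate", Candidate: "ccuratea"
Method: check if candidate is substring of word+word
"accurateaccurate" contains "ccuratea"? Yes
Is rotation = Yes


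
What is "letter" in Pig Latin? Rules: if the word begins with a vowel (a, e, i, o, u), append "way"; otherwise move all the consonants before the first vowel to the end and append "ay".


Word: "letter"
Starts with consonant(s) → move to end, add 'ay'
Consonant cluster: "l"
Pig Latin = "etterlay"


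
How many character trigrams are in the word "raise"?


Word: "raise" (length 5)
Number of 3-grams = length - 3 + 1 = 5 - 3 + 1
= 3


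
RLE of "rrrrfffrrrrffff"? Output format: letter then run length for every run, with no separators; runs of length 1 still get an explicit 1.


String: "rrrrfffrrrrffff"
Scanning for consecutive runs:
  'r' x 4
  'f' x 3
  'r' x 4
  'f' x 4
RLE = "r4f3r4f4"


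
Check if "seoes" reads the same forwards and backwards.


Word: "seoes"
Reversed: "seoes"
Forward == Backward? seoes == seoes
Palindrome = Yes


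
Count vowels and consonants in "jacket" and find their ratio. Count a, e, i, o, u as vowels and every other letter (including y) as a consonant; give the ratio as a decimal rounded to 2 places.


Word: "jacket"
Vowels (a,e,i,o,u): 2
Consonants: 4
Ratio = 2/4
= 0.50


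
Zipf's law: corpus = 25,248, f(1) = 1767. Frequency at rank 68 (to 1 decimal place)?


Zipf's law: f(r) = f(1) / r
f(1) = 1767
f(68) = 1767 / 68
= 26.0 occurrences


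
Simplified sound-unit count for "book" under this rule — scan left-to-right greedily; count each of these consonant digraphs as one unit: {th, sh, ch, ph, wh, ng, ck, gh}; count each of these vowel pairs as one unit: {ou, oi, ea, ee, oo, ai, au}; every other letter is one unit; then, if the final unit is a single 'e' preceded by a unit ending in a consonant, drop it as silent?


Word: "book" (4 letters)
Left-to-right scan:
  1. 'b' (letter)
  2. 'oo' (vowel-pair)
  3. 'k' (letter)
Units from scan: 3
Sound units = 3 units


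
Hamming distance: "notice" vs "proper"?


Comparing character by character (same length = 6):
  Pos 0: 'n' vs 'p' !=
  Pos 1: 'o' vs 'r' !=
  Pos 2: 't' vs 'o' !=
  Pos 3: 'i' vs 'p' !=
  Pos 4: 'c' vs 'e' !=
  Pos 5: 'e' vs 'r' !=
Hamming distance = 6


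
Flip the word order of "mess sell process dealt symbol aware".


Original: "mess sell process dealt symbol aware"
Words (1..n): mess | sell | process | dealt | symbol | aware
Reversed (n..1): aware | symbol | dealt | process | sell | mess
Result = "aware symbol dealt process sell mess"


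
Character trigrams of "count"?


Word: "count" (length 5)
Number of trigrams = 5 - 3 + 1 = 3
  Position 0: "cou"
  Position 1: "oun"
  Position 2: "unt"
Trigrams = "cou", "oun", "unt"


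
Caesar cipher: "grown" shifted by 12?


Word: "grown"
Shift: 12
Each letter → (letter + shift) mod 26:
  'g' (6) + 12 = 18 → 's'
  'r' (17) + 12 = 3 → 'd'
  'o' (14) + 12 = 0 → 'a'
  'w' (22) + 12 = 8 → 'i'
  'n' (13) + 12 = 25 → 'z'
Result = "sdaiz"


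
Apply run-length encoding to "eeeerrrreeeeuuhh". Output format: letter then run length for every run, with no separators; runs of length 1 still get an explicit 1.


String: "eeeerrrreeeeuuhh"
Scanning for consecutive runs:
  'e' x 4
  'r' x 4
  'e' x 4
  'u' x 2
  'h' x 2
RLE = "e4r4e4u2h2"


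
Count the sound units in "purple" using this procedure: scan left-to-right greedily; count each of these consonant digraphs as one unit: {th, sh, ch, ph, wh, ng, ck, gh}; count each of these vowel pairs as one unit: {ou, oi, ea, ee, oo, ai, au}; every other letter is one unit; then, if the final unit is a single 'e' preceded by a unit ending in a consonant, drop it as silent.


Word: "purple" (6 letters)
Left-to-right scan:
  (1) 'p' (letter)
  (2) 'u' (letter)
  (3) 'r' (letter)
  (4) 'p' (letter)
  (5) 'l' (letter)
  (6) 'e' (letter)
Units from scan: 6
Final unit is 'e' after a consonant -> drop as silent (-1)
Sound units = 5 units


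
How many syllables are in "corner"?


Word: "corner"
Syllable breakdown: cor | ner
Counting: 2 parts
= 2 syllables


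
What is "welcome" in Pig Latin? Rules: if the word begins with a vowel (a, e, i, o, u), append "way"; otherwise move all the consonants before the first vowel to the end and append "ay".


Word: "welcome"
Starts with consonant(s) → move to end, add 'ay'
Consonant cluster: "w"
Pig Latin = "elcomeway"


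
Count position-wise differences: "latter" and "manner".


Comparing character by character (same length = 6):
  Pos 0: 'l' vs 'm' !=
  Pos 1: 'a' vs 'a' =
  Pos 2: 't' vs 'n' !=
  Pos 3: 't' vs 'n' !=
  Pos 4: 'e' vs 'e' =
  Pos 5: 'r' vs 'r' =
Hamming distance = 3


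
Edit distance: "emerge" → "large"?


Word 1: "emerge" (length 6)
Word 2: "large" (length 5)
One optimal edit sequence (insert/delete/substitute each cost 1):
  1. delete 'e'  (+1)
  2. substitute 'm' -> 'l'  (+1)
  3. substitute 'e' -> 'a'  (+1)
  4. keep 'r'
  5. keep 'g'
  6. keep 'e'
Total edit operations: 3
Edit distance = 3


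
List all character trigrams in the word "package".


Word: "package" (length 7)
Number of trigrams = 7 - 3 + 1 = 5
  Position 0: "pac"
  Position 1: "ack"
  Position 2: "cka"
  Position 3: "kag"
  Position 4: "age"
Trigrams = "pac", "ack", "cka", "kag", "age"


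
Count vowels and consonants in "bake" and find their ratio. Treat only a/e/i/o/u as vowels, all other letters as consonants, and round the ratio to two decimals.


Word: "bake"
Vowels (a,e,i,o,u): 2
Consonants: 2
Ratio = 2/2
= 1.00


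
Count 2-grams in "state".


Word: "state" (length 5)
Number of 2-grams = length - 2 + 1 = 5 - 2 + 1
= 4


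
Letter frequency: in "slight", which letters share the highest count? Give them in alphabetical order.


Word: "slight"
Letter counts:
  'g': 1
  'h': 1
  'i': 1
  'l': 1
  's': 1
  't': 1
Maximum count = 1
Most frequent = 'g', 'h', 'i', 'l', 's', 't' (1 time each)


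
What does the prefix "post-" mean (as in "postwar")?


Prefix: post-
Example: postwar (post- + war)
Meaning = after


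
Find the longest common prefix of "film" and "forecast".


Word 1: "film"
Word 2: "forecast"
Comparing from start:
  Pos 0: 'f' == 'f'
  Pos 1: 'i' != 'o' (stop)
LCP = "f" (length 1)


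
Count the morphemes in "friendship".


Word: "friendship"
Morphemes: friend | -ship
Each morpheme carries meaning
= 2 morphemes


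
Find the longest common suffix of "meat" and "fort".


Word 1: "meat"
Word 2: "fort"
Comparing from end:
  Pos -1: 't' == 't'
  Pos -2: 'a' != 'r' (stop)
LCS = "t" (length 1)


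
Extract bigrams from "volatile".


Word: "volatile" (length 8)
Number of bigrams = 8 - 2 + 1 = 7
  Position 0: "vo"
  Position 1: "ol"
  Position 2: "la"
  Position 3: "at"
  Position 4: "ti"
  Position 5: "il"
  Position 6: "le"
Bigrams = "vo", "ol", "la", "at", "ti", "il", "le"


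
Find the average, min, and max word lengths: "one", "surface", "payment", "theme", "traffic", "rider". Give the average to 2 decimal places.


Lengths: "one"=3, "surface"=7, "payment"=7, "theme"=5, "traffic"=7, "rider"=5
Sum = 34, Count = 6
Average = 34/6 = 5.67
= avg=5.67, min=3, max=7


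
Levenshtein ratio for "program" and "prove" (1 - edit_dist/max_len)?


Word 1: "program" (length 7)
Word 2: "prove" (length 5)
One optimal edit sequence:
  1. keep 'p'
  2. keep 'r'
  3. keep 'o'
  4. delete 'g'  (+1)
  5. delete 'r'  (+1)
  6. substitute 'a' -> 'v'  (+1)
  7. substitute 'm' -> 'e'  (+1)
Edit distance = 4
Max length = max(7, 5) = 7
Similarity = 1 - 4/7
= 0.4286


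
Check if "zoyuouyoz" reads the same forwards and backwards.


Word: "zoyuouyoz"
Reversed: "zoyuouyoz"
Forward == Backward? zoyuouyoz == zoyuouyoz
Palindrome = Yes


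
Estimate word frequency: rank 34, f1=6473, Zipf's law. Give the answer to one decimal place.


Zipf's law: f(r) = f(1) / r
f(1) = 6473
f(34) = 6473 / 34
= 190.4 occurrences


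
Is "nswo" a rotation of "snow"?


Word: "snow", Candidate: "nswo"
Method: check if candidate is substring of word+word
"snowsnow" contains "nswo"? No
Is rotation = No


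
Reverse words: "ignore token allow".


Original: "ignore token allow"
Words (1..n): ignore | token | allow
Reversed (n..1): allow | token | ignore
Result = "allow token ignore"


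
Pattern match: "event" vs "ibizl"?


Pattern of "event": [0, 1, 0, 2, 3]
Pattern of "ibizl": [0, 1, 0, 2, 3]
Patterns match
Same pattern = Yes


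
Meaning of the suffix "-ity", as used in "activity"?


Suffix: -ity
Example: activity (active + -ity, with a spelling change)
Meaning = quality of


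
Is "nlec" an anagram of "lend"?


Word 1: "lend" → sorted: deln
Word 2: "nlec" → sorted: celn
Same letters? deln != celn
Anagram = No


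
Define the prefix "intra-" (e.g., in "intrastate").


Prefix: intra-
Example: intrastate (intra- + state)
Meaning = within


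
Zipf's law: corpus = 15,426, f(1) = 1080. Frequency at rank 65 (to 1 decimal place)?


Zipf's law: f(r) = f(1) / r
f(1) = 1080
f(65) = 1080 / 65
= 16.6 occurrences


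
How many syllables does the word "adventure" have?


Word: "adventure"
Syllable breakdown: ad | ven | ture
Counting: 3 parts
= 3 syllables


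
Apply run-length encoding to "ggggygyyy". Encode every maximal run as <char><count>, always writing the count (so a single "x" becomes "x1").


String: "ggggygyyy"
Scanning for consecutive runs:
  'g' x 4
  'y' x 1
  'g' x 1
  'y' x 3
RLE = "g4y1g1y3"


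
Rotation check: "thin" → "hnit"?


Word: "thin", Candidate: "hnit"
Method: check if candidate is substring of word+word
"thinthin" contains "hnit"? No
Is rotation = No


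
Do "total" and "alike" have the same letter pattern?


Pattern of "total": [0, 1, 0, 2, 3]
Pattern of "alike": [0, 1, 2, 3, 4]
Patterns do not match
Same pattern = No


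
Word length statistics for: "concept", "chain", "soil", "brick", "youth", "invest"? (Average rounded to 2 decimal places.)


Lengths: "concept"=7, "chain"=5, "soil"=4, "brick"=5, "youth"=5, "invest"=6
Sum = 32, Count = 6
Average = 32/6 = 5.33
= avg=5.33, min=4, max=7


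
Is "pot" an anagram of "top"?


Word 1: "top" → sorted: opt
Word 2: "pot" → sorted: opt
Same letters? opt == opt
Anagram = Yes


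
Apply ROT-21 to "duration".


Word: "duration"
Shift: 21
Each letter → (letter + shift) mod 26:
  'd' (3) + 21 = 24 → 'y'
  'u' (20) + 21 = 15 → 'p'
  'r' (17) + 21 = 12 → 'm'
  'a' (0) + 21 = 21 → 'v'
  't' (19) + 21 = 14 → 'o'
  'i' (8) + 21 = 3 → 'd'
  'o' (14) + 21 = 9 → 'j'
  'n' (13) + 21 = 8 → 'i'
Result = "ypmvodji"


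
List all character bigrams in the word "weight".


Word: "weight" (length 6)
Number of bigrams = 6 - 2 + 1 = 5
  Position 0: "we"
  Position 1: "ei"
  Position 2: "ig"
  Position 3: "gh"
  Position 4: "ht"
Bigrams = "we", "ei", "ig", "gh", "ht"


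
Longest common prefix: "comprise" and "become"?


Word 1: "comprise"
Word 2: "become"
Comparing from start:
  Pos 0: 'c' != 'b' (stop)
LCP = "" (length 0)


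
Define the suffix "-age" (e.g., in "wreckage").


Suffix: -age
Example: wreckage (wreck + -age)
Meaning = result / collection


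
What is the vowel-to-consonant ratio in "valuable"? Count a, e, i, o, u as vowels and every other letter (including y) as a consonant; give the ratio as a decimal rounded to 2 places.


Word: "valuable"
Vowels (a,e,i,o,u): 4
Consonants: 4
Ratio = 4/4
= 1.00
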